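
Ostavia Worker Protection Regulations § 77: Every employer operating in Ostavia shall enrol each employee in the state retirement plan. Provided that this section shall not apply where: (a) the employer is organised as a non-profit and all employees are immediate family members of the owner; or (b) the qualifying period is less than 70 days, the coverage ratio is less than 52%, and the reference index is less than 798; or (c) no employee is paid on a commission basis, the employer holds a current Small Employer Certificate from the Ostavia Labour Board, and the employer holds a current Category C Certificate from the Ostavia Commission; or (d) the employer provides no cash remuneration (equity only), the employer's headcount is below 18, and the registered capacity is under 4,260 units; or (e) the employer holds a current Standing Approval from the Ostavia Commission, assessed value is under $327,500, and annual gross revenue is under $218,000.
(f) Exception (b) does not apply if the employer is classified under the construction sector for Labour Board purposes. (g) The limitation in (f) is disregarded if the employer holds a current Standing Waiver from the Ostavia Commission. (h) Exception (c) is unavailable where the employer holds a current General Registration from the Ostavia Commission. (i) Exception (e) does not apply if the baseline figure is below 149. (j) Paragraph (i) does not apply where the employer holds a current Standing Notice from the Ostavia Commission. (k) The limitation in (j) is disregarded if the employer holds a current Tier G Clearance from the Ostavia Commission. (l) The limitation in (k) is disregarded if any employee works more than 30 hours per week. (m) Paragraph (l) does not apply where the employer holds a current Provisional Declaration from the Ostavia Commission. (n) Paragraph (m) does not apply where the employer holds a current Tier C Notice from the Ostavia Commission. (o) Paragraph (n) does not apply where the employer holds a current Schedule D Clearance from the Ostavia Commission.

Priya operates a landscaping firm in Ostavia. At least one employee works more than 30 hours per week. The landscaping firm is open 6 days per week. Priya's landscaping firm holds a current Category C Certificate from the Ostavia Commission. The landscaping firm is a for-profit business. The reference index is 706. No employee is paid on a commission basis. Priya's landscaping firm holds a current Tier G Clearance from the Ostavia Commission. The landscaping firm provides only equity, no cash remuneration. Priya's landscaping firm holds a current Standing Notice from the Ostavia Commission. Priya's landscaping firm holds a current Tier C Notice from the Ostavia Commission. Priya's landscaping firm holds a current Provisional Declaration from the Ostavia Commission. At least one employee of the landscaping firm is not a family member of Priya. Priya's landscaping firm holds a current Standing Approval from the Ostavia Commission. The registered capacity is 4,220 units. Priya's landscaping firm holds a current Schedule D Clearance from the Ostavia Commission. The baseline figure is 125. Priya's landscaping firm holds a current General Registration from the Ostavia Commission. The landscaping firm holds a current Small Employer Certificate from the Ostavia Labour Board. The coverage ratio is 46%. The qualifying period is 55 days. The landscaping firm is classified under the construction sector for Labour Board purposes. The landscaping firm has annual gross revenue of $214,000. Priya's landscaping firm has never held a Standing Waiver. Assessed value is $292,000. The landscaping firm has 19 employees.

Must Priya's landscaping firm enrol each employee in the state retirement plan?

Exception (a) requires that the employer is organised as a non-profit; but the employer is for-profit, so (a) is unavailable.
Exception (b): the qualifying period is 55 days, less than the 70 days limit; the coverage ratio is 46%, less than the 52% limit; the reference index is 706, less than the 798 limit — every condition holds. But: (f) applies — the landscaping firm is classified under the construction sector. (g) is not triggered (no current Standing Waiver is held), so (f) stands. Exception (b) does not apply.
Exception (c) is satisfied on its face — no employee is paid on commission; a current Small Employer Certificate is held; a current Category C Certificate is held. But applying paragraph (h): (h) operates against (c): a current General Registration is held. (c) is therefore removed.
Exception (d) fails — the employer's headcount is 19, not below 18.
All of (e)'s requirements are met (a current Standing Approval is held; assessed value is $292,000, under the $327,500 limit; annual gross revenue is $214,000, under the $218,000 limit). However, paragraphs (i)–(o) must be considered: (i) operates against (e): the baseline figure is 125, below the 149 limit. (j) would limit (i) — a current Standing Notice is held — but (k) sets (j) aside: (k) operates against (j): a current Tier G Clearance is held. (l) is triggered (at least one employee exceeds 30 hours/week), but is set aside by (m): (m) operates against (l): a current Provisional Declaration is held. (n) operates (a current Tier C Notice is held), but is set aside by (o): (o) is engaged — a current Schedule D Clearance is held. Exception (e) does not apply.
No exception applies. The general rule governs.

Yes — Priya's landscaping firm must enrol each employee in the state retirement plan.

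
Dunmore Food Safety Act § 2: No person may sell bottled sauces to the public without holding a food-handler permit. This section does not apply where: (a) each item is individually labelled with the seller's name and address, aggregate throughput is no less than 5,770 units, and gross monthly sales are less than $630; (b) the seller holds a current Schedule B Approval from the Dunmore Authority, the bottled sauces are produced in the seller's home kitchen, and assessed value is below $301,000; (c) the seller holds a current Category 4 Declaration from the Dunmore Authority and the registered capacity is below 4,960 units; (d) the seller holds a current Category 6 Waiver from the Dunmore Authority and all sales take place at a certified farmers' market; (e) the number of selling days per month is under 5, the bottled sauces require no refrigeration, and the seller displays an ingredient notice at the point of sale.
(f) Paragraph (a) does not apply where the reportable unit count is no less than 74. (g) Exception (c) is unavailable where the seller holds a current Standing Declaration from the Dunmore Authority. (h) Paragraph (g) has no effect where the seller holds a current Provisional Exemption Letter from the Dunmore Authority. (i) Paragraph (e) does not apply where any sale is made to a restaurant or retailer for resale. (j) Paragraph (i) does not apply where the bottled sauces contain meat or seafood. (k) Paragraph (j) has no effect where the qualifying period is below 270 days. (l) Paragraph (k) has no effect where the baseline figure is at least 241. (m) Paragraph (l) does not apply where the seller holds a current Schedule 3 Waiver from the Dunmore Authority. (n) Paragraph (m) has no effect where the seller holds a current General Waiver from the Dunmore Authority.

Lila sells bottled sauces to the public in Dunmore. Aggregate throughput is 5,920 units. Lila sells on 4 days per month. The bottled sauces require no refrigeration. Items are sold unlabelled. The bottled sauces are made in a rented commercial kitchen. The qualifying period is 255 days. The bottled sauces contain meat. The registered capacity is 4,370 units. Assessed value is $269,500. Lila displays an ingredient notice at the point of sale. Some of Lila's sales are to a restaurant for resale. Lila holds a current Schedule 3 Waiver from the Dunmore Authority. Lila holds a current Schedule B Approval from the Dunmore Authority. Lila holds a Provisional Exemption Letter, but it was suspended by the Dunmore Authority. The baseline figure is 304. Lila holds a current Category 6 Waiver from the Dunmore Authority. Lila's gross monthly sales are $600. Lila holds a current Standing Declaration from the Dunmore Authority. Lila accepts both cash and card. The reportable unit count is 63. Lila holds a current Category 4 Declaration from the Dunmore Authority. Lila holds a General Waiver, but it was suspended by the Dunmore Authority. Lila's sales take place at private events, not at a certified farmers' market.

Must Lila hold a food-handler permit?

Exception (a) does not apply: items are sold unlabelled.
Exception (b) requires that the bottled sauces are produced in the seller's home kitchen; but the bottled sauces are made in a commercial kitchen, not a home kitchen, so (b) is unavailable.
Exception (c): a current Category 4 Declaration is held; the registered capacity is 4,370 units, below the 4,960 units limit — every condition holds. However, paragraphs (g)–(h) must be considered: (g) operates against (c): a current Standing Declaration is held. (h) is inapplicable (there is no Provisional Exemption Letter in force), so (g) stands. So (c) is unavailable.
Exception (d) fails — sales are at private events, not a certified farmers' market.
Exception (e): the number of selling days per month is 4, under the 5 limit; the bottled sauces are shelf-stable; an ingredient notice is displayed — every condition holds. However, paragraphs (i)–(n) must be considered: (i) operates against (e): some sales are to a restaurant for resale. (j) is triggered (the bottled sauces contain meat), but is overridden by (k): (k) operates against (j): the qualifying period is 255 days, below the 270 days limit. (l) is engaged (the baseline figure is 304, meeting the 241 threshold), but is itself disapplied by (m): (m) operates — a current Schedule 3 Waiver is held. (n) does not operate here (the General Waiver is not current), so (m) stands. (e) is therefore removed.
No exception displaces § 2.

Yes — Lila must hold a food-handler permit.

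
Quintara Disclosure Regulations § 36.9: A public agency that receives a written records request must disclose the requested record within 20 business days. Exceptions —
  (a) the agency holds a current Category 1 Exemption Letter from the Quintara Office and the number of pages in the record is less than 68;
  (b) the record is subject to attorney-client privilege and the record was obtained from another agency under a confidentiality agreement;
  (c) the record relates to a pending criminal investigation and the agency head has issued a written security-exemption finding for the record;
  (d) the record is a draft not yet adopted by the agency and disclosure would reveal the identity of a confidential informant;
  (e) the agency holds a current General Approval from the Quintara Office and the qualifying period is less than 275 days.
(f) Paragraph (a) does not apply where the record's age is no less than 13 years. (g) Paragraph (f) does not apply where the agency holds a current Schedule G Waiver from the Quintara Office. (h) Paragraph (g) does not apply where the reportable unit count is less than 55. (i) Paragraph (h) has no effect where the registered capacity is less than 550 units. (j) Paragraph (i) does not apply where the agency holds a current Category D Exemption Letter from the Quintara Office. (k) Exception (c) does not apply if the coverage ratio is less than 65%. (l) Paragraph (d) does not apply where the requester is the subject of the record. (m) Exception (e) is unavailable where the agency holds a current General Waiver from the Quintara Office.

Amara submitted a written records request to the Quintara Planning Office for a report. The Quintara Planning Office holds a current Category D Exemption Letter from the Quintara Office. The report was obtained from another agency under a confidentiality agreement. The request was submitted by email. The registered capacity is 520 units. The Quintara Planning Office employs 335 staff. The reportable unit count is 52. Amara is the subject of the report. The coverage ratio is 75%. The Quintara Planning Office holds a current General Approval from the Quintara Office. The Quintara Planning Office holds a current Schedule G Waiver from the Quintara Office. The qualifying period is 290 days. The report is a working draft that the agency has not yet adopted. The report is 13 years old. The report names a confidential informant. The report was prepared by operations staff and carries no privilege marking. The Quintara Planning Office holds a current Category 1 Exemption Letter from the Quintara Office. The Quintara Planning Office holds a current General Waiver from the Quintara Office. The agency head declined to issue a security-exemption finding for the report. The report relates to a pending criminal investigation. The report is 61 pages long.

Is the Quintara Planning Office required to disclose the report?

Exception (a) is satisfied on its face — a current Category 1 Exemption Letter is held; the number of pages in the record is 61, less than the 68 limit. But applying paragraphs (f)–(j): (f) operates against (a): the record's age is 13 years, meeting the 13 years threshold. (g) is triggered (a current Schedule G Waiver is held), but is overridden by (h): (h) operates against (g): the reportable unit count is 52, less than the 55 limit. (i) would limit (h) — the registered capacity is 520 units, less than the 550 units limit — but (j) sets (i) aside: (j) operates against (i): a current Category D Exemption Letter is held. So (a) is unavailable.
Exception (b) does not apply: the report carries no privilege marking.
Exception (c) fails — the agency head declined to issue a security-exemption finding.
Exception (d)'s conditions are all satisfied: the report is an unadopted draft; the report names a confidential informant. But applying paragraph (l): (l) is triggered — Amara is the subject of the report. So (d) is unavailable.
Exception (e) fails — the qualifying period is 290 days, not less than 275 days.
No exception applies. The general rule governs.

Yes — the Quintara Planning Office must disclose the report.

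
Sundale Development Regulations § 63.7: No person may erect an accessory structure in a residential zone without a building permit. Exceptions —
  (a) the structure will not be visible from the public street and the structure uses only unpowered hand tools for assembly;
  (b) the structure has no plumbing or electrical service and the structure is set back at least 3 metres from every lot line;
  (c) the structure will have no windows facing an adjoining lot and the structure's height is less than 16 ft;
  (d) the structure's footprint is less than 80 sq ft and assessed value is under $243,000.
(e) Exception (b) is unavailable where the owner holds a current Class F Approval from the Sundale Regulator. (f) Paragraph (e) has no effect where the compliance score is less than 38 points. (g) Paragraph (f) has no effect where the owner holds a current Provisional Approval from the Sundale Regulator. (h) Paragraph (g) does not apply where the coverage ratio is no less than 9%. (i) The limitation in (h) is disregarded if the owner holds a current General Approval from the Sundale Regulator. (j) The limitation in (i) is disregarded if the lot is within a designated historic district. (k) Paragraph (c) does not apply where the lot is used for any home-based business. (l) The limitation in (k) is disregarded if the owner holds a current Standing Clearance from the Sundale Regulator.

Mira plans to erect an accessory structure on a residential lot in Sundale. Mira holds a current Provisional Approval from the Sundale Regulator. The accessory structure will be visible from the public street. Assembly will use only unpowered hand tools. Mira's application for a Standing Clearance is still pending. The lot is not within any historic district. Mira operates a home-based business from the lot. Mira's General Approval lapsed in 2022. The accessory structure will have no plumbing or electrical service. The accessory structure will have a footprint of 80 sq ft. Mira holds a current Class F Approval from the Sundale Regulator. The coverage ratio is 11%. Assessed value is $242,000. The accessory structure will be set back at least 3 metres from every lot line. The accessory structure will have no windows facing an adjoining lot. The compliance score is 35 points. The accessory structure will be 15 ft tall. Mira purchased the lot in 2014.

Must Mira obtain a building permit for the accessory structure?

No — exception (b) applies; Mira does not need a building permit.

Exception (a) fails — the structure will be visible from the street.
All of (b)'s requirements are met (there is no plumbing or electrical service; the setback is at least 3 m on every side). Considering the limiting provisions: (e) is triggered (a current Class F Approval is held), but is displaced by (f): (f) operates against (e): the compliance score is 35 points, less than the 38 points limit. (g) would limit (f) — a current Provisional Approval is held — but (h) sets (g) aside: (h) applies — the coverage ratio is 11%, meeting the 9% threshold. (i), which would lift (h), is not triggered — no current General Approval is held. (b) remains available.
Exception (c) is satisfied on its face — no windows face an adjoining lot; the structure's height is 15 ft, less than the 16 ft limit. However, paragraphs (k)–(l) must be considered: (k) applies — a home-based business operates on the lot. (l) is not triggered (no current Standing Clearance is held), so (k) stands. (c) is therefore removed.
Exception (d) requires that the structure's footprint is less than 80 sq ft; but the structure's footprint is 80 sq ft, not less than 80 sq ft, so (d) is unavailable.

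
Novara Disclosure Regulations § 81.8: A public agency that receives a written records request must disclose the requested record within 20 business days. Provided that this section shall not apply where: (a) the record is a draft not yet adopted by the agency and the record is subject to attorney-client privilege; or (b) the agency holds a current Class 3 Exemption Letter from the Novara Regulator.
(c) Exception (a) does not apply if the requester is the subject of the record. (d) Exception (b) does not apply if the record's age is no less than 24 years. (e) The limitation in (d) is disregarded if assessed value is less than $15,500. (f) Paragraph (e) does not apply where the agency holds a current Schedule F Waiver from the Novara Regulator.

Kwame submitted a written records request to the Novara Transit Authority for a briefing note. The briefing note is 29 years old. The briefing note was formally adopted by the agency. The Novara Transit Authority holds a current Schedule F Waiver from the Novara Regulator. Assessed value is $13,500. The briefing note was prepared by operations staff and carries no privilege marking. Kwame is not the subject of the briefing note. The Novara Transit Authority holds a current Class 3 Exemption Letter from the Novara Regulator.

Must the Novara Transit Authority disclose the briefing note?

Yes — the Novara Transit Authority must disclose the briefing note.

Exception (a) does not apply: the briefing note has been formally adopted.
Exception (b)'s conditions are all satisfied: a current Class 3 Exemption Letter is held. However, paragraphs (d)–(f) must be considered: (d) is engaged — the record's age is 29 years, meeting the 24 years threshold. (e) would limit (d) — assessed value is $13,500, less than the $15,500 limit — but (f) sets (e) aside: (f) is engaged — a current Schedule F Waiver is held. Exception (b) does not apply.
No exception displaces § 81.8.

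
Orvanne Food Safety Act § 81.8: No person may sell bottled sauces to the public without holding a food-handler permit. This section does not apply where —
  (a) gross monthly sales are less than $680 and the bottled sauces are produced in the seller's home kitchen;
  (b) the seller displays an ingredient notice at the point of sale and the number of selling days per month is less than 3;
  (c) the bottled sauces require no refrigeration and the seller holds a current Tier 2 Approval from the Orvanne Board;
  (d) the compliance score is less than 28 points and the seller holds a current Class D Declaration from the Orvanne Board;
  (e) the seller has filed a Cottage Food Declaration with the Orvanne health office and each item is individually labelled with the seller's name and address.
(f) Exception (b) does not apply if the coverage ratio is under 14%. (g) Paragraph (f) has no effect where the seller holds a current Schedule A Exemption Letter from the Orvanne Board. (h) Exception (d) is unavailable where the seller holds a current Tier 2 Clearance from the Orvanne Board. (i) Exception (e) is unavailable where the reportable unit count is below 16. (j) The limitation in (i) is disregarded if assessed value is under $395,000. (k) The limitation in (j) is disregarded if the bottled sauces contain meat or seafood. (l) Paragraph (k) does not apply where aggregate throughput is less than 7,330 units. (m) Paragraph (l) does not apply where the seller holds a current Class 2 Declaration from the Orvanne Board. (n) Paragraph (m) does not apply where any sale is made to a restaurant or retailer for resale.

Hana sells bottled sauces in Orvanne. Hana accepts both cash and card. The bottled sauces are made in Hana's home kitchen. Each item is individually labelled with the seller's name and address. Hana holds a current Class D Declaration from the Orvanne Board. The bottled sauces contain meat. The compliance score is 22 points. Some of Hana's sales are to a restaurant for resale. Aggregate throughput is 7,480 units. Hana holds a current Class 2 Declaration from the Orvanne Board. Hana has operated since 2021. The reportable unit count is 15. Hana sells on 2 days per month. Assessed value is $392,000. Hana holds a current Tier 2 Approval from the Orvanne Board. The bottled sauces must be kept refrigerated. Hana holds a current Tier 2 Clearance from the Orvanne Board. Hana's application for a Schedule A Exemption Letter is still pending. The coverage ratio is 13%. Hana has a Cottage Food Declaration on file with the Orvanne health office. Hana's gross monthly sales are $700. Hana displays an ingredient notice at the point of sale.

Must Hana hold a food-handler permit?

Exception (a) requires that gross monthly sales are less than $680; but gross monthly sales are $700, not less than $680, so (a) is unavailable.
Exception (b) is satisfied on its face — an ingredient notice is displayed; the number of selling days per month is 2, less than the 3 limit. But applying paragraphs (f)–(g): (f) operates against (b): the coverage ratio is 13%, under the 14% limit. (g) is not triggered (there is no Schedule A Exemption Letter in force), so (f) stands. So (b) is unavailable.
Exception (c) requires that the bottled sauces require no refrigeration; but the bottled sauces require refrigeration, so (c) is unavailable.
Exception (d)'s conditions are all satisfied: the compliance score is 22 points, less than the 28 points limit; a current Class D Declaration is held. But: (h) operates against (d): a current Tier 2 Clearance is held. (d) is therefore removed.
All of (e)'s requirements are met (a Cottage Food Declaration is on file; items are individually labelled). But applying paragraphs (i)–(n): (i) is triggered — the reportable unit count is 15, below the 16 limit. (j) operates (assessed value is $392,000, under the $395,000 limit), but is overridden by (k): (k) is triggered — the bottled sauces contain meat. (l), which would lift (k), is inapplicable — aggregate throughput is 7,480 units, not less than 7,330 units. Exception (e) does not apply.
No exception is made out. Hana falls within the general rule.

Yes — Hana must hold a food-handler permit.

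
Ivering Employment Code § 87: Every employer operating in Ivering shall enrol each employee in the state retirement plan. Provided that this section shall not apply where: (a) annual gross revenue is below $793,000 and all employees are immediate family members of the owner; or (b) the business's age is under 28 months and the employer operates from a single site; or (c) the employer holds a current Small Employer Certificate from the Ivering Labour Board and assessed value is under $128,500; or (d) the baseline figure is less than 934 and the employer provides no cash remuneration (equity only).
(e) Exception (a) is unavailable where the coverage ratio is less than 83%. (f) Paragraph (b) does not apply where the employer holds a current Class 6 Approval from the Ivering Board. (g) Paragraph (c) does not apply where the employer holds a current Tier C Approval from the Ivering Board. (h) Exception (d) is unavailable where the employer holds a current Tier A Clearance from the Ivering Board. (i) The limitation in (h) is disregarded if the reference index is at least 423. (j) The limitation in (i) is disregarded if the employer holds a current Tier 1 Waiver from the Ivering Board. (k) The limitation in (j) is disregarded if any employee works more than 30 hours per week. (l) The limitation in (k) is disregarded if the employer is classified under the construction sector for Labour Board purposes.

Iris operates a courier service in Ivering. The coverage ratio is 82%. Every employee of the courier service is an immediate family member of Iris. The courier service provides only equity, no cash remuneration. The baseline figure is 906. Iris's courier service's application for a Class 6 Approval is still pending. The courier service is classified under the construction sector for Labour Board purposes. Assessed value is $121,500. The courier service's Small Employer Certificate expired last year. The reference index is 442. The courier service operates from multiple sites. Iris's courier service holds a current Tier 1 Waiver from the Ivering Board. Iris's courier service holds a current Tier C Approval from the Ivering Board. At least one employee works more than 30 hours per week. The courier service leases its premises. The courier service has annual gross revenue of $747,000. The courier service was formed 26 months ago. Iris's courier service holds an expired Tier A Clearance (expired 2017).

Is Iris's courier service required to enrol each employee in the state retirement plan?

Exception (a): annual gross revenue is $747,000, below the $793,000 limit; every employee is an immediate family member — every condition holds. But: (e) operates — the coverage ratio is 82%, less than the 83% limit. So (a) is unavailable.
Exception (b) does not apply: the employer operates from multiple sites.
Exception (c) requires that the employer holds a current Small Employer Certificate from the Ivering Labour Board; but the Small Employer Certificate has expired, so (c) is unavailable.
Exception (d) is satisfied on its face — the baseline figure is 906, less than the 934 limit; remuneration is equity-only. Applying paragraphs (h)–(l): (h) is not triggered — there is no Tier A Clearance in force. So (d) applies.

No — exception (d) applies; Iris's courier service is not required to enrol each employee in the state retirement plan.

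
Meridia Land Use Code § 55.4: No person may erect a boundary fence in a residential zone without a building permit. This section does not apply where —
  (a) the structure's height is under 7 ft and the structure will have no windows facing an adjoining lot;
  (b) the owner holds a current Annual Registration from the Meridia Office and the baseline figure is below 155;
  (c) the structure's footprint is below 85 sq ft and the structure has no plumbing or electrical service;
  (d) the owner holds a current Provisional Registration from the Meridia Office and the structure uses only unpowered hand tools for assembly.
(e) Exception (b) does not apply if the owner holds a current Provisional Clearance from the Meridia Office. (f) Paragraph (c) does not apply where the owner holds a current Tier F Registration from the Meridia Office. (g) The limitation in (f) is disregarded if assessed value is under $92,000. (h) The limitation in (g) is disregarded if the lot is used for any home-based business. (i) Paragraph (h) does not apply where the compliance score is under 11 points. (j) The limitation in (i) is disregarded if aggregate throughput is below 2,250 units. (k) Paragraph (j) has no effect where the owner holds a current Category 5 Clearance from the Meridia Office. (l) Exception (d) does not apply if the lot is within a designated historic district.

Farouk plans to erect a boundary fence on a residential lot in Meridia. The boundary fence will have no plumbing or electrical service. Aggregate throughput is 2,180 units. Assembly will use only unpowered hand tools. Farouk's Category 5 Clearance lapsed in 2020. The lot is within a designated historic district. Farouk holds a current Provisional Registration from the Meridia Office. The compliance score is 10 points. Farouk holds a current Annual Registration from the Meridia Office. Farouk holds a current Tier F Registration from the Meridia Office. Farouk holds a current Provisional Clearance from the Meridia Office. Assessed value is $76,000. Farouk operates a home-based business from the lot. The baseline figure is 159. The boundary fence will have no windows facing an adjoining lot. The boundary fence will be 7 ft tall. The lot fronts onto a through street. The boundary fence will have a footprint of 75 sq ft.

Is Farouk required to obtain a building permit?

Exception (a) fails — the structure's height is 7 ft, not under 7 ft.
Exception (b) fails — the baseline figure is 159, not below 155.
Exception (c): the structure's footprint is 75 sq ft, below the 85 sq ft limit; there is no plumbing or electrical service — every condition holds. But: (f) applies — a current Tier F Registration is held. (g) is engaged (assessed value is $76,000, under the $92,000 limit), but yields to (h): (h) applies — a home-based business operates on the lot. (i) operates (the compliance score is 10 points, under the 11 points limit), but is itself disapplied by (j): (j) operates against (i): aggregate throughput is 2,180 units, below the 2,250 units limit. (k) does not operate here (no current Category 5 Clearance is held), so (j) stands. Exception (c) does not apply.
Exception (d) is satisfied on its face — a current Provisional Registration is held; assembly uses only hand tools. But applying paragraph (l): (l) operates against (d): the lot is in a historic district. Exception (d) does not apply.
Every exception is unavailable, so the rule governs.

Yes — Farouk must obtain a building permit.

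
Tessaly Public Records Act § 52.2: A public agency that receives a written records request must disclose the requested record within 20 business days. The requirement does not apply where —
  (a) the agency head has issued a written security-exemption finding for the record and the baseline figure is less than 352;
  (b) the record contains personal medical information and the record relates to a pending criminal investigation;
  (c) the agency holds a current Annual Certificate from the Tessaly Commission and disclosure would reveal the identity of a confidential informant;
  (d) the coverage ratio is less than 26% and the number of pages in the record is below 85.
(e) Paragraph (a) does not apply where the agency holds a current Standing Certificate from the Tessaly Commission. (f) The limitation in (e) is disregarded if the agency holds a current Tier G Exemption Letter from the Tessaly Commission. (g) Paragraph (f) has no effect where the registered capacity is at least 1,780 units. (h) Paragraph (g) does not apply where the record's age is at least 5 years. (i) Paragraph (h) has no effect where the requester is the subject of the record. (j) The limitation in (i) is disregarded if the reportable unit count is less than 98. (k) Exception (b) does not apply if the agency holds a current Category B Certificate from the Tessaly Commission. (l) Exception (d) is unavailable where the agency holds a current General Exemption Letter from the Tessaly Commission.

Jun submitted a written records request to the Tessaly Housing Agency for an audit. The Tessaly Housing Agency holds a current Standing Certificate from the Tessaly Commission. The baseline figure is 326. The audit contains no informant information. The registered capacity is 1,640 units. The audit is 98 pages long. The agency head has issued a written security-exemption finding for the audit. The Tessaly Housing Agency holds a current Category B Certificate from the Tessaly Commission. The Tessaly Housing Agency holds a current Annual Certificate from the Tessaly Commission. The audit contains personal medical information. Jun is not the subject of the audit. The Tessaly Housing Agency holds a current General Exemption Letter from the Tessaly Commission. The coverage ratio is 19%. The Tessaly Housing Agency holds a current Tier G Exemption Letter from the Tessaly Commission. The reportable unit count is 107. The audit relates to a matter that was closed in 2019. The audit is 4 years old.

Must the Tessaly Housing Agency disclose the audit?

Exception (a) is satisfied on its face — a written security-exemption finding has been issued; the baseline figure is 326, less than the 352 limit. Applying paragraphs (e)–(j): (e) would limit (a) — a current Standing Certificate is held — but (f) sets (e) aside: (f) is triggered — a current Tier G Exemption Letter is held. (g) is not engaged (the registered capacity is 1,640 units, short of 1,780 units), so (f) stands. So (a) applies.
Exception (b) requires that the record relates to a pending criminal investigation; but the audit relates to a closed matter, so (b) is unavailable.
Exception (c) does not apply: the audit contains no informant information.
Exception (d) fails — the number of pages in the record is 98, not below 85.

No — exception (a) applies; the Tessaly Housing Agency is not required to disclose the audit.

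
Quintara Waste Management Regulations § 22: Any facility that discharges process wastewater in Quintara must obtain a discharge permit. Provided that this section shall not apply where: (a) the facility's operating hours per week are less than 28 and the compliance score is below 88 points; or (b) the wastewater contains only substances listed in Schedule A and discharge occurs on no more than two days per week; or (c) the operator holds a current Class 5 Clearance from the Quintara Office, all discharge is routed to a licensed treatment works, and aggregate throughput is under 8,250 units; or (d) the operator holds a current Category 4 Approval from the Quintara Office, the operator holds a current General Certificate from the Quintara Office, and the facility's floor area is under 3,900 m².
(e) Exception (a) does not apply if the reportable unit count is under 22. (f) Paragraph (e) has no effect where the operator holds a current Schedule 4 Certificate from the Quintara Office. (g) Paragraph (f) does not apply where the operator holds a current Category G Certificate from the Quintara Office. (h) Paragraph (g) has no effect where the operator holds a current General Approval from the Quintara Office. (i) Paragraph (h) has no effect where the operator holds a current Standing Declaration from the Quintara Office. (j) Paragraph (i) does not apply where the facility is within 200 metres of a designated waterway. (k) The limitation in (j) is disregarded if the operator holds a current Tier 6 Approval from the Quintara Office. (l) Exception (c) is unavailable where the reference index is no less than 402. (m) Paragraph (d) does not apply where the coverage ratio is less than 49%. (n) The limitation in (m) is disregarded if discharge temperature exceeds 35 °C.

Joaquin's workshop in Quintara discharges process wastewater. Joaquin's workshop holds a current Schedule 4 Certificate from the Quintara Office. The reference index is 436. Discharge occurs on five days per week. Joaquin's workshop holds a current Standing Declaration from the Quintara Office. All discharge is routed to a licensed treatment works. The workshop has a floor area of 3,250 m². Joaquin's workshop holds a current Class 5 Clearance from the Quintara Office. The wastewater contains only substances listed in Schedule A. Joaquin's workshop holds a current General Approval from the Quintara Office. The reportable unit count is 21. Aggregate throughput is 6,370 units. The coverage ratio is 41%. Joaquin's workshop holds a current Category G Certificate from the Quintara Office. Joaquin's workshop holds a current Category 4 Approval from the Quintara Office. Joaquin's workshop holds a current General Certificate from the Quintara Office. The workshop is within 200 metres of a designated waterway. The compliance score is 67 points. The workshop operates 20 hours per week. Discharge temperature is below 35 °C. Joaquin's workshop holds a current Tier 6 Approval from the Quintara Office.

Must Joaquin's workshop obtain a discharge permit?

Yes — Joaquin's workshop must obtain a discharge permit.

Exception (a)'s conditions are all satisfied: the facility's operating hours per week are 20, less than the 28 limit; the compliance score is 67 points, below the 88 points limit. Turning to paragraphs (e)–(k): (e) operates against (a): the reportable unit count is 21, under the 22 limit. (f) applies (a current Schedule 4 Certificate is held), but is itself disapplied by (g): (g) is engaged — a current Category G Certificate is held. (h) operates (a current General Approval is held), but yields to (i): (i) operates against (h): a current Standing Declaration is held. (j) would limit (i) — the workshop is within 200 m of a designated waterway — but (k) sets (j) aside: (k) is engaged — a current Tier 6 Approval is held. (a) is therefore removed.
Exception (b) fails — discharge occurs on five days per week.
Exception (c): a current Class 5 Clearance is held; discharge is routed to a licensed treatment works; aggregate throughput is 6,370 units, under the 8,250 units limit — every condition holds. But: (l) operates against (c): the reference index is 436, meeting the 402 threshold. (c) is therefore removed.
Exception (d) is satisfied on its face — a current Category 4 Approval is held; a current General Certificate is held; the facility's floor area is 3,250 m², under the 3,900 m² limit. Turning to paragraphs (m)–(n): (m) operates against (d): the coverage ratio is 41%, less than the 49% limit. (n) is not engaged (discharge temperature is below 35 °C), so (m) stands. So (d) is unavailable.
Every exception is unavailable, so the rule governs.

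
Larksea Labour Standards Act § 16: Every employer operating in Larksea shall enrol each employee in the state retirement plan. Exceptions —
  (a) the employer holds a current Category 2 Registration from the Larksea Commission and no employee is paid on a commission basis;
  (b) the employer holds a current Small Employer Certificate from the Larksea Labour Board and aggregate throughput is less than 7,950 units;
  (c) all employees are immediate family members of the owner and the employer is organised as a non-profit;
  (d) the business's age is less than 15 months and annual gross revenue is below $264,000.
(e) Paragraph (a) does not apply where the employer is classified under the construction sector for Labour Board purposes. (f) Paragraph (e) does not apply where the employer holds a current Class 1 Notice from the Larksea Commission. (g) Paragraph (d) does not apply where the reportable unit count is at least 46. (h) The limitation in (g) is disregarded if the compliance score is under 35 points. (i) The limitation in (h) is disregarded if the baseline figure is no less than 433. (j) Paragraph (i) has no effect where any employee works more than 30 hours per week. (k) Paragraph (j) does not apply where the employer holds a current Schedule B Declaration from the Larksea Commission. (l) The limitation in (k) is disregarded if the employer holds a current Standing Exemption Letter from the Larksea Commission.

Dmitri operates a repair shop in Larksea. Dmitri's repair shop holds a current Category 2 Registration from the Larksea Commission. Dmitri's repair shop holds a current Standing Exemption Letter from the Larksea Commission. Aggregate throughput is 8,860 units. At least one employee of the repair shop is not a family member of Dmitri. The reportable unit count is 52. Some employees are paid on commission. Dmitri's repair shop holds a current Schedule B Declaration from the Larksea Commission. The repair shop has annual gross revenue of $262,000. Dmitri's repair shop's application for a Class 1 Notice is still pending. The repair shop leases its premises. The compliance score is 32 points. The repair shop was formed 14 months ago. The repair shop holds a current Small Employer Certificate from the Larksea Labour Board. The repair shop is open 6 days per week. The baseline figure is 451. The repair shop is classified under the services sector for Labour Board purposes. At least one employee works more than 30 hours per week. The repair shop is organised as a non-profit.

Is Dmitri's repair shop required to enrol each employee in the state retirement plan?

No — exception (d) applies; Dmitri's repair shop is not required to enrol each employee in the state retirement plan.

Exception (a) fails — some employees are paid on commission.
Exception (b) fails — aggregate throughput is 8,860 units, not less than 7,950 units.
Exception (c) does not apply: at least one employee is not a family member.
Exception (d) is satisfied on its face — the business's age is 14 months, less than the 15 months limit; annual gross revenue is $262,000, below the $264,000 limit. As to paragraphs (g)–(l): (g) is engaged (the reportable unit count is 52, meeting the 46 threshold), but is set aside by (h): (h) operates against (g): the compliance score is 32 points, under the 35 points limit. (i) would limit (h) — the baseline figure is 451, meeting the 433 threshold — but (j) sets (i) aside: (j) applies — at least one employee exceeds 30 hours/week. (k) would limit (j) — a current Schedule B Declaration is held — but (l) sets (k) aside: (l) operates — a current Standing Exemption Letter is held. Exception (d) stands.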